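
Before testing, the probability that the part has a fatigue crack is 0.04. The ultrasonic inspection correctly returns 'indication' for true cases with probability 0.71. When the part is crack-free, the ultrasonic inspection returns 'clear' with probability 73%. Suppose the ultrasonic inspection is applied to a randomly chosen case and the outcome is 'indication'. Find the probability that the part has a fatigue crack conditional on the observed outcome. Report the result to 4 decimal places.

Write H for 'the part has a fatigue crack'. Prior odds H:¬H = 0.04/0.96 = 0.041667. For the 'indication' outcome, the likelihood ratio is 0.71/0.27 = 2.6296.
Posterior odds = 0.041667 × 2.6296 = 0.10957, so P(H|E) = 0.10957/(1+0.10957) = 0.0987.

P(H | E) ≈ 0.0987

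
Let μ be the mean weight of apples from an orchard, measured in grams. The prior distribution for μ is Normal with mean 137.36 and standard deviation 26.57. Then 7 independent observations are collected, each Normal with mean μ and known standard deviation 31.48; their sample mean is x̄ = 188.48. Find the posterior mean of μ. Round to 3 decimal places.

Posterior mean ≈ 179.941

With known σ, the Normal prior is conjugate. Weight on the data is w = (n/σ²)/(n/σ² + 1/τ₀²) = 0.00706364/(0.00706364+0.00141650) = 0.83296.
Posterior mean = w·x̄ + (1−w)·μ₀ = 0.83296·188.48 + 0.16704·137.36 = 179.941.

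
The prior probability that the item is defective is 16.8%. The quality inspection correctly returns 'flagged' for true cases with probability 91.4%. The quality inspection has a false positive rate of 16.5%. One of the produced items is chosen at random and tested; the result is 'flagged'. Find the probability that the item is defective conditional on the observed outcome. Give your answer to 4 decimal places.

Write H for 'the item is defective'. Prior odds H:¬H = 0.168/0.832 = 0.20192. For the 'flagged' outcome, the likelihood ratio is 0.914/0.165 = 5.5394.
Posterior odds = 0.20192 × 5.5394 = 1.1185, so P(H|E) = 1.1185/(1+1.1185) = 0.5280.

P(H | E) ≈ 0.5280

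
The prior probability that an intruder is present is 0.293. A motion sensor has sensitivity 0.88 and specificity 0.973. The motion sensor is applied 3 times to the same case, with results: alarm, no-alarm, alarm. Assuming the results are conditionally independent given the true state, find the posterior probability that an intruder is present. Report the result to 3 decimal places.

With H the event that an intruder is present, the joint likelihood of the observed sequence is P(data|H) = 0.88·0.12·0.88 = 0.092928 and P(data|¬H) = 0.027·0.973·0.027 = 0.00070932.
Bayes: P(H|data) = 0.293·0.092928 / (0.293·0.092928 + 0.707·0.00070932) = 0.027228/0.027729 = 0.9819.

Posterior P(H) ≈ 0.982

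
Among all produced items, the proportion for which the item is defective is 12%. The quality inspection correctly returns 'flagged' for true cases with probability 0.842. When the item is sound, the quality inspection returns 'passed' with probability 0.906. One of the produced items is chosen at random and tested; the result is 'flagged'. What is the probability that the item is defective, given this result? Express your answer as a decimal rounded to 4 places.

Write H for 'the item is defective'. Prior odds H:¬H = 0.12/0.88 = 0.13636. For the 'flagged' outcome, the likelihood ratio is 0.842/0.094 = 8.9574.
Posterior odds = 0.13636 × 8.9574 = 1.2215, so P(H|E) = 1.2215/(1+1.2215) = 0.5498.

P(H | E) ≈ 0.5498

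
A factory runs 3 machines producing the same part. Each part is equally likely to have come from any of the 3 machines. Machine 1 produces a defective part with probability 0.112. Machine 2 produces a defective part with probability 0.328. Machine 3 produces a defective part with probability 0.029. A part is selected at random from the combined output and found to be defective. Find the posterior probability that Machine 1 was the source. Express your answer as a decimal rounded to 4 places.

Tabulate prior·likelihood by source: [1] prior 0.333333, lik 0.112, product 0.03733; [2] prior 0.333333, lik 0.328, product 0.1093; [3] prior 0.333333, lik 0.029, product 0.009667.
Normalizing constant = 0.15633; the posterior for Machine 1 is its product over the sum, 0.03733/0.15633 = 0.2388.

Posterior probability ≈ 0.2388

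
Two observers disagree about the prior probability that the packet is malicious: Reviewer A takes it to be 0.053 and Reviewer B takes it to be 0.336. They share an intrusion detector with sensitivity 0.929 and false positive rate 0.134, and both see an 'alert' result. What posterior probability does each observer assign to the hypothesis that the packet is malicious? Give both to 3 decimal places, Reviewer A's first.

Reviewer A: 0.280; Reviewer B: 0.778

P('+'|H) = 0.929, P('+'|¬H) = 0.134.
Reviewer A: numerator 0.929·0.053 = 0.049237; evidence = 0.049237+0.134·0.947 = 0.17614; posterior = 0.280.
Reviewer B: numerator 0.929·0.336 = 0.31214; evidence = 0.31214+0.134·0.664 = 0.40112; posterior = 0.778.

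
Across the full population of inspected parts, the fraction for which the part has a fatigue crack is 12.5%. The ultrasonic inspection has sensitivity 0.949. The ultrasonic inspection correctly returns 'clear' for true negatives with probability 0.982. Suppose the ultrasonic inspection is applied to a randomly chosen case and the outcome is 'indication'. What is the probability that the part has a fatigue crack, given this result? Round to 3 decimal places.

Let H be the event that the part has a fatigue crack. P(H) = 0.125, so P(¬H) = 0.875. With E the 'indication' result, P(E|H) = 0.949 and P(E|¬H) = 0.018.
P(E) = 0.949·0.125 + 0.018·0.875 = 0.11862 + 0.015750 = 0.13437.
By Bayes' theorem, P(H|E) = 0.11862 / 0.13437 = 0.883.

P(H | E) ≈ 0.883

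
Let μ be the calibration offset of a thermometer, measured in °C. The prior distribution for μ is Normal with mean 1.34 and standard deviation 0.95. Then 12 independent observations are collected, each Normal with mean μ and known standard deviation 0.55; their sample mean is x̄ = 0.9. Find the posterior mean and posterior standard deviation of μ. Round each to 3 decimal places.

With known σ, the Normal prior is conjugate. Weight on the data is w = (n/σ²)/(n/σ² + 1/τ₀²) = 39.6694/(39.6694+1.10803) = 0.97283.
Posterior mean = w·x̄ + (1−w)·μ₀ = 0.97283·0.9 + 0.027173·1.34 = 0.912. Posterior variance = 1/(39.6694+1.10803) = 0.0245234, so SD = 0.157.

Posterior mean ≈ 0.912; posterior SD ≈ 0.157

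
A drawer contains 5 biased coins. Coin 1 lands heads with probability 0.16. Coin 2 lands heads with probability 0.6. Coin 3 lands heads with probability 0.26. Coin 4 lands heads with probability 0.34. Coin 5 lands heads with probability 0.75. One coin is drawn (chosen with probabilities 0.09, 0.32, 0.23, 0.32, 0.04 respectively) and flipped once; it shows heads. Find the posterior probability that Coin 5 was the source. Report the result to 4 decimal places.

Tabulate prior·likelihood by source: [1] prior 0.09, lik 0.16, product 0.01440; [2] prior 0.32, lik 0.6, product 0.1920; [3] prior 0.23, lik 0.26, product 0.05980; [4] prior 0.32, lik 0.34, product 0.1088; [5] prior 0.04, lik 0.75, product 0.03000.
Normalizing constant = 0.40500; the posterior for Coin 5 is its product over the sum, 0.03000/0.40500 = 0.0741.

Posterior probability ≈ 0.0741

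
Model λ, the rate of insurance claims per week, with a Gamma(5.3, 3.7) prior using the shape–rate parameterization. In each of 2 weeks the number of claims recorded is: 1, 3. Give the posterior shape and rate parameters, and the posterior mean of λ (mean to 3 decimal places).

The Poisson likelihood adds the total count to the shape and the number of exposure periods to the rate. Here ∑xᵢ = 4 and n = 2, so shape 5.3→9.3 and rate 3.7→5.7.
E[λ | data] = 9.3/5.7 = 1.632.

Posterior: Gamma(shape=9.3, rate=5.7); mean ≈ 1.632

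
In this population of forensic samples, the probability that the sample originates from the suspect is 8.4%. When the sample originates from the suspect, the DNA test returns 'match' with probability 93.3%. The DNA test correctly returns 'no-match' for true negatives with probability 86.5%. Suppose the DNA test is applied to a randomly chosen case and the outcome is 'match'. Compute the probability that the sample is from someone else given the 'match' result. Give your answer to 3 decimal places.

P(¬H | E) ≈ 0.612

Let H be the event that the sample originates from the suspect. P(H) = 0.084, so P(¬H) = 0.916. With E the 'match' result, P(E|H) = 0.933 and P(E|¬H) = 0.135.
P(E) = 0.933·0.084 + 0.135·0.916 = 0.078372 + 0.12366 = 0.20203.
By Bayes' theorem, P(H|E) = 0.078372 / 0.20203 = 0.388. Hence P(¬H|E) = 1 − 0.388 = 0.612.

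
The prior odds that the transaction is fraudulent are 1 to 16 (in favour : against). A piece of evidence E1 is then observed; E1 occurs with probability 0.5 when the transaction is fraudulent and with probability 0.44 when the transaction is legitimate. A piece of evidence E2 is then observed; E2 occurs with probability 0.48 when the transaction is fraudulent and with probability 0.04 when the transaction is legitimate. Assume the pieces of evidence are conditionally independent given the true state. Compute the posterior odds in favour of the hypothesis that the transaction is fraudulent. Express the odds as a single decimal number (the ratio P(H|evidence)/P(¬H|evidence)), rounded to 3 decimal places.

Posterior odds ≈ 0.852

Prior odds = 1/16 = 0.062500. In log-odds, ln(0.062500) = -2.7726.
Add log likelihood ratios: ln(1.1364) + ln(12.000) = 2.6127.
Posterior log-odds = -0.15985, so posterior odds = exp(-0.15985) = 0.85227.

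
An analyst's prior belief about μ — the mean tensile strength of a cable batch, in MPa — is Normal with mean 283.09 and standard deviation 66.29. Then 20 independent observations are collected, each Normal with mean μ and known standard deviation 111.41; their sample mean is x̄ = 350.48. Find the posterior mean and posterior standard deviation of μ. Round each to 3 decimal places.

Prior precision 1/τ₀² = 1/66.29² = 0.00022756; data precision n/σ² = 20/111.41² = 0.00161132.
Posterior precision = 0.00022756 + 0.00161132 = 0.00183888, giving posterior SD = 1/√0.00183888 = 23.320.
Posterior mean = (0.00022756·283.09 + 0.00161132·350.48) / 0.00183888 = 342.140.

Posterior mean ≈ 342.140; posterior SD ≈ 23.320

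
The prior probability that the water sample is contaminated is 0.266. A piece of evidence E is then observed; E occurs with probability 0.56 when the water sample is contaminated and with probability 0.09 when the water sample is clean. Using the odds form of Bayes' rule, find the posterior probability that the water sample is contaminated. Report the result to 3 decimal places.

Prior odds = 0.266/(1−0.266) = 0.36240. In log-odds, ln(0.36240) = -1.0150.
Add log likelihood ratio: ln(6.2222) = 1.8281.
Posterior log-odds = 0.81311, so posterior odds = exp(0.81311) = 2.2549. Converting, P(H|E) = 2.2549/3.2549 = 0.693.

Posterior probability ≈ 0.693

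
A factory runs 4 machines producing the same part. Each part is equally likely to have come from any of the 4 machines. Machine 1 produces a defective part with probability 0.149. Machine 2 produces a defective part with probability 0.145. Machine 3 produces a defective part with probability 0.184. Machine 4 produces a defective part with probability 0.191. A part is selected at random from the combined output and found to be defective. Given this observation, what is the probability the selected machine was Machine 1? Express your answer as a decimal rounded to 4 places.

Posterior probability ≈ 0.2227

P(defective|M1) = 0.149; P(defective|M2) = 0.145; P(defective|M3) = 0.184; P(defective|M4) = 0.191.
Prior × likelihood for each source: 0.25·0.149=0.03725, 0.25·0.145=0.03625, 0.25·0.184=0.04600, 0.25·0.191=0.04775. Summing gives P(defective) = 0.16725.
P(Machine 1 | defective) = 0.03725 / 0.16725 = 0.2227.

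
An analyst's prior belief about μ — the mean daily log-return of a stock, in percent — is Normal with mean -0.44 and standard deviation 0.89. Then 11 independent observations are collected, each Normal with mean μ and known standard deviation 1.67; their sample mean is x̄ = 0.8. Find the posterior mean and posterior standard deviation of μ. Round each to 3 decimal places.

Prior precision 1/τ₀² = 1/0.89² = 1.26247; data precision n/σ² = 11/1.67² = 3.94421.
Posterior precision = 1.26247 + 3.94421 = 5.20667, giving posterior SD = 1/√5.20667 = 0.438.
Posterior mean = (1.26247·-0.44 + 3.94421·0.8) / 5.20667 = 0.499.

Posterior mean ≈ 0.499; posterior SD ≈ 0.438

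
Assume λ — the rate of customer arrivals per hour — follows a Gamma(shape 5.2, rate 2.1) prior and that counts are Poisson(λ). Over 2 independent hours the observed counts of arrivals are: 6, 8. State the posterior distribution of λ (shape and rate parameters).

Posterior: Gamma(shape=19.2, rate=4.1)

Total count ∑xᵢ = 14 over n = 2 hours.
Gamma is conjugate to the Poisson likelihood: posterior is Gamma(shape = 5.2+14 = 19.2, rate = 2.1+2 = 4.1).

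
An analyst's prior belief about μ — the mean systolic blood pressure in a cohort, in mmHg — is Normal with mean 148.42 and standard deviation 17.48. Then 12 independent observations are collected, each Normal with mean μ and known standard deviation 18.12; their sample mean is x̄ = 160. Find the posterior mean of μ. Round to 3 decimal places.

Posterior mean ≈ 159.048

Prior precision 1/τ₀² = 1/17.48² = 0.00327278; data precision n/σ² = 12/18.12² = 0.0365481.
Posterior precision = 0.00327278 + 0.0365481 = 0.0398209.
Posterior mean = (0.00327278·148.42 + 0.0365481·160) / 0.0398209 = 159.048.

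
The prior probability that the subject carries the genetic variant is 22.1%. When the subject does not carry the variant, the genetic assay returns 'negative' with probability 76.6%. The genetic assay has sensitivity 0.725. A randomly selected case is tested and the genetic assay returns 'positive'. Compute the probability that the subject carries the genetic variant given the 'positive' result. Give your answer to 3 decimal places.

Write H for 'the subject carries the genetic variant'. Prior odds H:¬H = 0.221/0.779 = 0.28370. For the 'positive' outcome, the likelihood ratio is 0.725/0.234 = 3.0983.
Posterior odds = 0.28370 × 3.0983 = 0.87898, so P(H|E) = 0.87898/(1+0.87898) = 0.468.

P(H | E) ≈ 0.468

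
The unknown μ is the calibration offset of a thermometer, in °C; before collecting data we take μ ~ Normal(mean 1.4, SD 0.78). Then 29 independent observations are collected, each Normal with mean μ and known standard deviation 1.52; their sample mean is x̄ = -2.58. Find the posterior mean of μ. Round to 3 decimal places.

Posterior mean ≈ -2.119

With known σ, the Normal prior is conjugate. Weight on the data is w = (n/σ²)/(n/σ² + 1/τ₀²) = 12.5519/(12.5519+1.64366) = 0.88421.
Posterior mean = w·x̄ + (1−w)·μ₀ = 0.88421·-2.58 + 0.11579·1.4 = -2.119.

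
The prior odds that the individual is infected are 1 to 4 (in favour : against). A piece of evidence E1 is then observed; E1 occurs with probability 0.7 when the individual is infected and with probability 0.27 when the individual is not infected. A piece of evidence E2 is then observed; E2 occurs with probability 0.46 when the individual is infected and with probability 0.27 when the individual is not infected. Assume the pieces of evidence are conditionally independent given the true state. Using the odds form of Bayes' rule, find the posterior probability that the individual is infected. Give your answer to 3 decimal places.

Prior odds = 1/4 = 0.25000.
Likelihood ratio for E1 = 0.7/0.27 = 2.5926.
Likelihood ratio for E2 = 0.46/0.27 = 1.7037.
Posterior odds = prior odds × LR₁ × LR₂ = 1.1043.
Posterior probability = odds/(1+odds) = 1.1043/2.1043 = 0.525.

Posterior probability ≈ 0.525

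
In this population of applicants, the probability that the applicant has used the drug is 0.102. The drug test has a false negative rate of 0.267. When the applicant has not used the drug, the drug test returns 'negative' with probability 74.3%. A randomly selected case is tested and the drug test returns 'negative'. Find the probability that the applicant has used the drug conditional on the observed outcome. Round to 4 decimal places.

P(H | E) ≈ 0.0392

Let H be the event that the applicant has used the drug. P(H) = 0.102, so P(¬H) = 0.898. With E the 'negative' result, P(E|H) = 0.267 and P(E|¬H) = 0.743.
P(E) = 0.267·0.102 + 0.743·0.898 = 0.027234 + 0.66721 = 0.69445.
By Bayes' theorem, P(H|E) = 0.027234 / 0.69445 = 0.0392.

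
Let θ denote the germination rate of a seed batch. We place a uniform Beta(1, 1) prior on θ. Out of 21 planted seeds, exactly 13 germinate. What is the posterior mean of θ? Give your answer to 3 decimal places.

Observing 13 successes and 8 failures updates Beta(1, 1) by adding the success and failure counts to the two shape parameters: α = 1+13 = 14, β = 1+8 = 9.
Posterior mean = α/(α+β) = 14/23 = 0.609.

Posterior mean ≈ 0.609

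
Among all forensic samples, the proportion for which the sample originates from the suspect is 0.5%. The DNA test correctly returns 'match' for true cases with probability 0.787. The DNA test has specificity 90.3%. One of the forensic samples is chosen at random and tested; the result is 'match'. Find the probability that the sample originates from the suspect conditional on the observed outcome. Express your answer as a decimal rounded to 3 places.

Write H for 'the sample originates from the suspect'. Prior odds H:¬H = 0.005/0.995 = 0.0050251. For the 'match' outcome, the likelihood ratio is 0.787/0.097 = 8.1134.
Posterior odds = 0.0050251 × 8.1134 = 0.040771, so P(H|E) = 0.040771/(1+0.040771) = 0.039.

P(H | E) ≈ 0.039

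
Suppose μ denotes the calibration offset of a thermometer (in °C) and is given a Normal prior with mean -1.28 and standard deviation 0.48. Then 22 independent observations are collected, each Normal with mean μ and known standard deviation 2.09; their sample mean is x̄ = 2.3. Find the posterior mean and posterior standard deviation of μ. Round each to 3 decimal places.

With known σ, the Normal prior is conjugate. Weight on the data is w = (n/σ²)/(n/σ² + 1/τ₀²) = 5.03651/(5.03651+4.34028) = 0.53713.
Posterior mean = w·x̄ + (1−w)·μ₀ = 0.53713·2.3 + 0.46287·-1.28 = 0.643. Posterior variance = 1/(5.03651+4.34028) = 0.106646, so SD = 0.327.

Posterior mean ≈ 0.643; posterior SD ≈ 0.327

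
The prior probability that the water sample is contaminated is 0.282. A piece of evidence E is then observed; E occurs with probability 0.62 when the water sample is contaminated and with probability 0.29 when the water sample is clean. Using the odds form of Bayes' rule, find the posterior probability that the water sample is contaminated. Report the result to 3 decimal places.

Prior odds = 0.282/(1−0.282) = 0.39276. In log-odds, ln(0.39276) = -0.93456.
Add log likelihood ratio: ln(2.1379) = 0.75984.
Posterior log-odds = -0.17472, so posterior odds = exp(-0.17472) = 0.83969. Converting, P(H|E) = 0.83969/1.8397 = 0.456.

Posterior probability ≈ 0.456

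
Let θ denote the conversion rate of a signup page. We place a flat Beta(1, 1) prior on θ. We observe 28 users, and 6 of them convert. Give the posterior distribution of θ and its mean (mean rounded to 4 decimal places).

The binomial likelihood is conjugate to the Beta prior: with 6 successes and 22 failures, the posterior is Beta(1+6, 1+22) = Beta(7, 23).
Posterior mean = α/(α+β) = 7/30 = 0.2333.

Posterior: Beta(7, 23); mean ≈ 0.2333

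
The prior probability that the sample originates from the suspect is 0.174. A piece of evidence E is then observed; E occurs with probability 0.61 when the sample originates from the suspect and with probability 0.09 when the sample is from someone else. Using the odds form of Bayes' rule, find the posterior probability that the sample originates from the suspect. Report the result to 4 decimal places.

Posterior probability ≈ 0.5881

Prior odds = 0.174/(1−0.174) = 0.21065. In log-odds, ln(0.21065) = -1.5575.
Add log likelihood ratio: ln(6.7778) = 1.9136.
Posterior log-odds = 0.35611, so posterior odds = exp(0.35611) = 1.4278. Converting, P(H|E) = 1.4278/2.4278 = 0.5881.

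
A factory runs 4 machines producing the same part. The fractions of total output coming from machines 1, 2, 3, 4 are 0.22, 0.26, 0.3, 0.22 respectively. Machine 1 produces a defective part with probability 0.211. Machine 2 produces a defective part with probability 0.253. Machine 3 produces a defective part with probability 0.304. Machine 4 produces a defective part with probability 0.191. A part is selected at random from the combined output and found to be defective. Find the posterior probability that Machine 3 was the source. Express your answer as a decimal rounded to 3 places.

Tabulate prior·likelihood by source: [1] prior 0.22, lik 0.211, product 0.04642; [2] prior 0.26, lik 0.253, product 0.06578; [3] prior 0.3, lik 0.304, product 0.09120; [4] prior 0.22, lik 0.191, product 0.04202.
Normalizing constant = 0.24542; the posterior for Machine 3 is its product over the sum, 0.09120/0.24542 = 0.372.

Posterior probability ≈ 0.372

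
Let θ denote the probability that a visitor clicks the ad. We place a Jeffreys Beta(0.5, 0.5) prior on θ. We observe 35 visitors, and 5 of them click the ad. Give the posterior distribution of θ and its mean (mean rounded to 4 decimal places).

Posterior: Beta(5.5, 30.5); mean ≈ 0.1528

Observing 5 successes and 30 failures updates Beta(0.5, 0.5) by adding the success and failure counts to the two shape parameters: α = 0.5+5 = 5.5, β = 0.5+30 = 30.5.
E[θ | data] = 5.5/(5.5+30.5) = 0.1528.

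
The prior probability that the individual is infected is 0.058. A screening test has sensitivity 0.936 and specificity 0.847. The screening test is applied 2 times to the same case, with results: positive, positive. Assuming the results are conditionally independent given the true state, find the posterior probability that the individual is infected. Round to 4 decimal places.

Posterior P(H) ≈ 0.6974

Let H be the event that the individual is infected; start with P(H) = 0.058. P('positive'|H) = 0.936, P('positive'|¬H) = 0.153.
Update on result 1 ('positive'): P(H) ← 0.936·0.0580 / (0.936·0.0580 + 0.153·0.9420) = 0.054288/0.19841 = 0.2736.
Update on result 2 ('positive'): P(H) ← 0.936·0.2736 / (0.936·0.2736 + 0.153·0.7264) = 0.25610/0.36724 = 0.6974.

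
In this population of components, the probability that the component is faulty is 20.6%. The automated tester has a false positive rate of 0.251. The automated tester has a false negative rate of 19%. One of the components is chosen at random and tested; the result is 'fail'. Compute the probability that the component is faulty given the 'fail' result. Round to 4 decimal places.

P(H | E) ≈ 0.4557

Write H for 'the component is faulty'. Prior odds H:¬H = 0.206/0.794 = 0.25945. For the 'fail' outcome, the likelihood ratio is 0.81/0.251 = 3.2271.
Posterior odds = 0.25945 × 3.2271 = 0.83726, so P(H|E) = 0.83726/(1+0.83726) = 0.4557.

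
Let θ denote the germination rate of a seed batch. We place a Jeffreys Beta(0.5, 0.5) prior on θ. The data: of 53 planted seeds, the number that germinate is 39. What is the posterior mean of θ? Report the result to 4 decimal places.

Observing 39 successes and 14 failures updates Beta(0.5, 0.5) by adding the success and failure counts to the two shape parameters: α = 0.5+39 = 39.5, β = 0.5+14 = 14.5.
Posterior mean = α/(α+β) = 39.5/54 = 0.7315.

Posterior mean ≈ 0.7315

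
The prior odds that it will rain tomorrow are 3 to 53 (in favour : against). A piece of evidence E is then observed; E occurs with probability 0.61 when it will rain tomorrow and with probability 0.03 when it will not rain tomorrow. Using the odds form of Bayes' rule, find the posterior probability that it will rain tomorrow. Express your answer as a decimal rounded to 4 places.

Posterior probability ≈ 0.5351

Prior odds = 3/53 = 0.056604. In log-odds, ln(0.056604) = -2.8717.
Add log likelihood ratio: ln(20.333) = 3.0123.
Posterior log-odds = 0.14058, so posterior odds = exp(0.14058) = 1.1509. Converting, P(H|E) = 1.1509/2.1509 = 0.5351.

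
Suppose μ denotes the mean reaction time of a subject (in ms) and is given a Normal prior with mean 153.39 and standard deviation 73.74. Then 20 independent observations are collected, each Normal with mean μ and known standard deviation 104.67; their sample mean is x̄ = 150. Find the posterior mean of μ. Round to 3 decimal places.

Prior precision 1/τ₀² = 1/73.74² = 0.00018391; data precision n/σ² = 20/104.67² = 0.00182552.
Posterior precision = 0.00018391 + 0.00182552 = 0.00200942.
Posterior mean = (0.00018391·153.39 + 0.00182552·150) / 0.00200942 = 150.310.

Posterior mean ≈ 150.310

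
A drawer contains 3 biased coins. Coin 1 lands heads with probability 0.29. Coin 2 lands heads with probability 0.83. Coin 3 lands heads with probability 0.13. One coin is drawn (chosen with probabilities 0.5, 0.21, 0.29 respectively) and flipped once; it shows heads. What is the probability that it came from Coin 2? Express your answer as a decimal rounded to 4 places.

P(heads|C1) = 0.29; P(heads|C2) = 0.83; P(heads|C3) = 0.13.
Prior × likelihood for each source: 0.5·0.29=0.1450, 0.21·0.83=0.1743, 0.29·0.13=0.03770. Summing gives P(heads) = 0.35700.
P(Coin 2 | heads) = 0.1743 / 0.35700 = 0.4882.

Posterior probability ≈ 0.4882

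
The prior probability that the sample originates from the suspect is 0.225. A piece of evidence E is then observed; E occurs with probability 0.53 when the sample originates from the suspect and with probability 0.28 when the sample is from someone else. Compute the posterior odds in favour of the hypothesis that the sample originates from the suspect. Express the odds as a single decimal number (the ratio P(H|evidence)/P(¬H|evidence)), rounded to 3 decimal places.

Posterior odds ≈ 0.550

Prior odds = 0.225/(1−0.225) = 0.29032.
Likelihood ratio for E = 0.53/0.28 = 1.8929.
Posterior odds = prior odds × LR = 0.54954.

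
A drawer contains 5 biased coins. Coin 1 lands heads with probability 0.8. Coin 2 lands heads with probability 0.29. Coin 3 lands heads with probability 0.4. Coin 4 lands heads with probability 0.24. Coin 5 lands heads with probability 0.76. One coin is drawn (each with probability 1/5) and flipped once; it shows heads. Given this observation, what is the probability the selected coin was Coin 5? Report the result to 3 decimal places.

Posterior probability ≈ 0.305

P(heads|C1) = 0.8; P(heads|C2) = 0.29; P(heads|C3) = 0.4; P(heads|C4) = 0.24; P(heads|C5) = 0.76.
Prior × likelihood for each source: 0.2·0.8=0.1600, 0.2·0.29=0.05800, 0.2·0.4=0.08000, 0.2·0.24=0.04800, 0.2·0.76=0.1520. Summing gives P(heads) = 0.49800.
P(Coin 5 | heads) = 0.1520 / 0.49800 = 0.305.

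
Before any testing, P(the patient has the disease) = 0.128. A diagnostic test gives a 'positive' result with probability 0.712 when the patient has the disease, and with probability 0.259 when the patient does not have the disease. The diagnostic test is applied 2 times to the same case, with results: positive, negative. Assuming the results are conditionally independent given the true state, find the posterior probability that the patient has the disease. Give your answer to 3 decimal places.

Posterior P(H) ≈ 0.136

With H the event that the patient has the disease, the joint likelihood of the observed sequence is P(data|H) = 0.712·0.288 = 0.20506 and P(data|¬H) = 0.259·0.741 = 0.19192.
Bayes: P(H|data) = 0.128·0.20506 / (0.128·0.20506 + 0.872·0.19192) = 0.026247/0.19360 = 0.1356.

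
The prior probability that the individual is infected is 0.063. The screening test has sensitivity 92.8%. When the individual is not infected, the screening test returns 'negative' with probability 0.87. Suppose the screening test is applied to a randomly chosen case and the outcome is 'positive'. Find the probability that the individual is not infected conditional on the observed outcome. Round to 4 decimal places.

Let H be the event that the individual is infected. P(H) = 0.063, so P(¬H) = 0.937. With E the 'positive' result, P(E|H) = 0.928 and P(E|¬H) = 0.13.
P(E) = 0.928·0.063 + 0.13·0.937 = 0.058464 + 0.12181 = 0.18027.
By Bayes' theorem, P(H|E) = 0.058464 / 0.18027 = 0.3243. Hence P(¬H|E) = 1 − 0.3243 = 0.6757.

P(¬H | E) ≈ 0.6757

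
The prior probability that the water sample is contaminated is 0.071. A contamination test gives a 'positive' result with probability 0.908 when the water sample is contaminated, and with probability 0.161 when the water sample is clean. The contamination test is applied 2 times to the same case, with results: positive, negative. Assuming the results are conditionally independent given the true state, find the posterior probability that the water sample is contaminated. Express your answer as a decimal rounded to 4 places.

Posterior P(H) ≈ 0.0451

With H the event that the water sample is contaminated, the joint likelihood of the observed sequence is P(data|H) = 0.908·0.092 = 0.083536 and P(data|¬H) = 0.161·0.839 = 0.13508.
Bayes: P(H|data) = 0.071·0.083536 / (0.071·0.083536 + 0.929·0.13508) = 0.0059311/0.13142 = 0.0451.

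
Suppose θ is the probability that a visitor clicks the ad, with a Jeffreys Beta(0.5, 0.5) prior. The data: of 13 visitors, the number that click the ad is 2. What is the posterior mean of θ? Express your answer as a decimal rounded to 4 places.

Posterior mean ≈ 0.1786

Observing 2 successes and 11 failures updates Beta(0.5, 0.5) by adding the success and failure counts to the two shape parameters: α = 0.5+2 = 2.5, β = 0.5+11 = 11.5.
Posterior mean = α/(α+β) = 2.5/14 = 0.1786.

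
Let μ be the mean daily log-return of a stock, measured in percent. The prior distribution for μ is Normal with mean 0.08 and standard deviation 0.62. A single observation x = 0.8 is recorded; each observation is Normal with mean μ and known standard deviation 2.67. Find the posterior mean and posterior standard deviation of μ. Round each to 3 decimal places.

Prior precision 1/τ₀² = 1/0.62² = 2.60146; data precision n/σ² = 1/2.67² = 0.140274.
Posterior precision = 2.60146 + 0.140274 = 2.74173, giving posterior SD = 1/√2.74173 = 0.604.
Posterior mean = (2.60146·0.08 + 0.140274·0.8) / 2.74173 = 0.117.

Posterior mean ≈ 0.117; posterior SD ≈ 0.604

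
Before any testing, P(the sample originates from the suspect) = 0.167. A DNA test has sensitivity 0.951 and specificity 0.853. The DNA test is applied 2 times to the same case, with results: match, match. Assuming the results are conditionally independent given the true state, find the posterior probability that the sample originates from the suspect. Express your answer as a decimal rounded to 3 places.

Let H be the event that the sample originates from the suspect; start with P(H) = 0.167. P('match'|H) = 0.951, P('match'|¬H) = 0.147.
Update on result 1 ('match'): P(H) ← 0.951·0.1670 / (0.951·0.1670 + 0.147·0.8330) = 0.15882/0.28127 = 0.5646.
Update on result 2 ('match'): P(H) ← 0.951·0.5646 / (0.951·0.5646 + 0.147·0.4354) = 0.53698/0.60098 = 0.8935.

Posterior P(H) ≈ 0.894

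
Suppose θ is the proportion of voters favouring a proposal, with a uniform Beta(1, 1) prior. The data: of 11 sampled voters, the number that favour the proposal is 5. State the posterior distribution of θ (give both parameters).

Posterior: Beta(6, 7)

Observing 5 successes and 6 failures updates Beta(1, 1) by adding the success and failure counts to the two shape parameters: α = 1+5 = 6, β = 1+6 = 7.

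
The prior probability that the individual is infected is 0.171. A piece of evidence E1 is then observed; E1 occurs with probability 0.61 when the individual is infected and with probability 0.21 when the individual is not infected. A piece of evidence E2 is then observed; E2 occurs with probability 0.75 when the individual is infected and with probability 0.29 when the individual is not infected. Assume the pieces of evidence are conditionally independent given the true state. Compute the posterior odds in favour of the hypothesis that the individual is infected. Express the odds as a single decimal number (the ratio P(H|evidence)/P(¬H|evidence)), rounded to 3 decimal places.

Prior odds = 0.171/(1−0.171) = 0.20627.
Likelihood ratio for E1 = 0.61/0.21 = 2.9048.
Likelihood ratio for E2 = 0.75/0.29 = 2.5862.
Posterior odds = prior odds × LR₁ × LR₂ = 1.5496.

Posterior odds ≈ 1.550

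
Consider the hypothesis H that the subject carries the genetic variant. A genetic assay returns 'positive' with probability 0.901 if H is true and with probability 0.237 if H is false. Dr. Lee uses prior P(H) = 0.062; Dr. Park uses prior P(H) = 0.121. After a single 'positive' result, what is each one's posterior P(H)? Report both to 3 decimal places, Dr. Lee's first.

Dr. Lee: 0.201; Dr. Park: 0.344

The likelihood ratio for a 'positive' result is 0.901/0.237 = 3.8017.
Dr. Lee: prior odds 0.062/0.938 = 0.066098; posterior odds 0.25128; posterior probability 0.201.
Dr. Park: prior odds 0.121/0.879 = 0.13766; posterior odds 0.52333; posterior probability 0.344.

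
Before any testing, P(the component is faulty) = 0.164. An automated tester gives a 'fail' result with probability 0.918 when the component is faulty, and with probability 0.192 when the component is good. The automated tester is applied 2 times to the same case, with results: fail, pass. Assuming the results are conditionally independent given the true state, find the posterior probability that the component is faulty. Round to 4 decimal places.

Posterior P(H) ≈ 0.0869

Let H be the event that the component is faulty; start with P(H) = 0.164. P('fail'|H) = 0.918, P('fail'|¬H) = 0.192.
Update on result 1 ('fail'): P(H) ← 0.918·0.1640 / (0.918·0.1640 + 0.192·0.8360) = 0.15055/0.31106 = 0.4840.
Update on result 2 ('pass'): P(H) ← 0.082·0.4840 / (0.082·0.4840 + 0.808·0.5160) = 0.039687/0.45662 = 0.0869.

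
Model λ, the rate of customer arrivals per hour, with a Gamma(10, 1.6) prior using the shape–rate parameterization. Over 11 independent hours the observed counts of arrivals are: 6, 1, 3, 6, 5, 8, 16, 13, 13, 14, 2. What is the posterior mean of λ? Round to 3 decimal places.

The Poisson likelihood adds the total count to the shape and the number of exposure periods to the rate. Here ∑xᵢ = 87 and n = 11, so shape 10→97 and rate 1.6→12.6.
Posterior mean = shape/rate = 97/12.6 = 7.698.

Posterior mean ≈ 7.698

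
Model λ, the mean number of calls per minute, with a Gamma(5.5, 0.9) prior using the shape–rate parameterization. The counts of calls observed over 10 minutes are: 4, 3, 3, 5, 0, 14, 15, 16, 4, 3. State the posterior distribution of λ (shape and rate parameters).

Posterior: Gamma(shape=72.5, rate=10.9)

The Poisson likelihood adds the total count to the shape and the number of exposure periods to the rate. Here ∑xᵢ = 67 and n = 10, so shape 5.5→72.5 and rate 0.9→10.9.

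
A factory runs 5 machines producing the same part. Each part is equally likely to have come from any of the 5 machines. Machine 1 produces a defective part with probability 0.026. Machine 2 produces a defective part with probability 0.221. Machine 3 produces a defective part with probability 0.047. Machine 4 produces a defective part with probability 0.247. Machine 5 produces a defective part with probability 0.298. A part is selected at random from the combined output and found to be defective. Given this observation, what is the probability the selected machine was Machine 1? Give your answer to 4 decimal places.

Posterior probability ≈ 0.0310

P(defective|M1) = 0.026; P(defective|M2) = 0.221; P(defective|M3) = 0.047; P(defective|M4) = 0.247; P(defective|M5) = 0.298.
Prior × likelihood for each source: 0.2·0.026=0.005200, 0.2·0.221=0.04420, 0.2·0.047=0.009400, 0.2·0.247=0.04940, 0.2·0.298=0.05960. Summing gives P(defective) = 0.16780.
P(Machine 1 | defective) = 0.005200 / 0.16780 = 0.0310.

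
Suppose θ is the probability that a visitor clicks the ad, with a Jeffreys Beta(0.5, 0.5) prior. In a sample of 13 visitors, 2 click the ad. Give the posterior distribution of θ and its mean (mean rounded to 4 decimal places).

Observing 2 successes and 11 failures updates Beta(0.5, 0.5) by adding the success and failure counts to the two shape parameters: α = 0.5+2 = 2.5, β = 0.5+11 = 11.5.
Posterior mean = α/(α+β) = 2.5/14 = 0.1786.

Posterior: Beta(2.5, 11.5); mean ≈ 0.1786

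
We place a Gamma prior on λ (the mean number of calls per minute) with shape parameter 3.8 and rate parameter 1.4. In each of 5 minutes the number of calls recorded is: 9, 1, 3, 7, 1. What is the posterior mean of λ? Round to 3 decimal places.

The Poisson likelihood adds the total count to the shape and the number of exposure periods to the rate. Here ∑xᵢ = 21 and n = 5, so shape 3.8→24.8 and rate 1.4→6.4.
Posterior mean = shape/rate = 24.8/6.4 = 3.875.

Posterior mean ≈ 3.875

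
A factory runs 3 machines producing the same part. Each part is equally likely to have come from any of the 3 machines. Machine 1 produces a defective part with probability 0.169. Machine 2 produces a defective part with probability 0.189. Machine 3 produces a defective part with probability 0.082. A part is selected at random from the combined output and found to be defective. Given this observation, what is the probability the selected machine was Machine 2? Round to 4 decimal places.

P(defective|M1) = 0.169; P(defective|M2) = 0.189; P(defective|M3) = 0.082.
Prior × likelihood for each source: 0.333333·0.169=0.05633, 0.333333·0.189=0.06300, 0.333333·0.082=0.02733. Summing gives P(defective) = 0.14667.
P(Machine 2 | defective) = 0.06300 / 0.14667 = 0.4295.

Posterior probability ≈ 0.4295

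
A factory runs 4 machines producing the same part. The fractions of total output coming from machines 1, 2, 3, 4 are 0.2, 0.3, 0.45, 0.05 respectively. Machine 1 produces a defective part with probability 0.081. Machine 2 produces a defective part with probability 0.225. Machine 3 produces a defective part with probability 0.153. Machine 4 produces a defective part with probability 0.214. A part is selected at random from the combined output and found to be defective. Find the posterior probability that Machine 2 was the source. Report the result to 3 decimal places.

Tabulate prior·likelihood by source: [1] prior 0.2, lik 0.081, product 0.01620; [2] prior 0.3, lik 0.225, product 0.06750; [3] prior 0.45, lik 0.153, product 0.06885; [4] prior 0.05, lik 0.214, product 0.01070.
Normalizing constant = 0.16325; the posterior for Machine 2 is its product over the sum, 0.06750/0.16325 = 0.413.

Posterior probability ≈ 0.413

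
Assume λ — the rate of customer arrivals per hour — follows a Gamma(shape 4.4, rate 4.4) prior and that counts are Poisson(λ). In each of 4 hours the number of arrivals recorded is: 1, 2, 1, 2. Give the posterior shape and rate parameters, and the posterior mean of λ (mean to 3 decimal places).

Posterior: Gamma(shape=10.4, rate=8.4); mean ≈ 1.238

Total count ∑xᵢ = 6 over n = 4 hours.
Gamma is conjugate to the Poisson likelihood: posterior is Gamma(shape = 4.4+6 = 10.4, rate = 4.4+4 = 8.4).
E[λ | data] = 10.4/8.4 = 1.238.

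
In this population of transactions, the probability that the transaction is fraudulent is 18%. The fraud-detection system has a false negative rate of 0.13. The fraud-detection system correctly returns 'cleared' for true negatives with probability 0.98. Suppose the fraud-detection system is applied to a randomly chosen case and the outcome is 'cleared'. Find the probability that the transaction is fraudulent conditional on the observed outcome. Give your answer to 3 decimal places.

P(H | E) ≈ 0.028

Write H for 'the transaction is fraudulent'. Prior odds H:¬H = 0.18/0.82 = 0.21951. For the 'cleared' outcome, the likelihood ratio is 0.13/0.98 = 0.13265.
Posterior odds = 0.21951 × 0.13265 = 0.029119, so P(H|E) = 0.029119/(1+0.029119) = 0.028.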